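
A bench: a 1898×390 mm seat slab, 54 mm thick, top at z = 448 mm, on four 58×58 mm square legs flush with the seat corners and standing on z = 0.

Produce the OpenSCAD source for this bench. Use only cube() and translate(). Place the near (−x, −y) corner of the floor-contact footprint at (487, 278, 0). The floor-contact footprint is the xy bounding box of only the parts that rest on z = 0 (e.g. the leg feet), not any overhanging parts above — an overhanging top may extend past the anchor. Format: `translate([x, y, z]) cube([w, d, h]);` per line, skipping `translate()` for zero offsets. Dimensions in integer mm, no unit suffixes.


// leg_h = 448 − 54 = 394
translate([487, 278, 394]) cube([1898, 390, 54]);
translate([487, 278, 0]) cube([58, 58, 394]);
translate([487, 610, 0]) cube([58, 58, 394]);
translate([2327, 278, 0]) cube([58, 58, 394]);
translate([2327, 610, 0]) cube([58, 58, 394]);


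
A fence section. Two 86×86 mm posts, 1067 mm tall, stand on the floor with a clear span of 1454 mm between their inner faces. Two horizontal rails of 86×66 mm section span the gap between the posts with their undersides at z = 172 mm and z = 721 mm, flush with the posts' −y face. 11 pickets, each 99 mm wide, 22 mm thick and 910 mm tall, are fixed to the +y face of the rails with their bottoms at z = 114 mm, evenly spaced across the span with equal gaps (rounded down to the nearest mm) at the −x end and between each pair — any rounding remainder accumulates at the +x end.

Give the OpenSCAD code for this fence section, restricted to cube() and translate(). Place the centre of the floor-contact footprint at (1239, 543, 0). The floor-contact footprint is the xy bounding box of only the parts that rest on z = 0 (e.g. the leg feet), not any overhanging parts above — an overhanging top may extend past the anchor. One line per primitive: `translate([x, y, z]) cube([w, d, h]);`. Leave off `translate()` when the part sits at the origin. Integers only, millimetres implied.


translate([426, 500, 0]) cube([86, 86, 1067]);
translate([1966, 500, 0]) cube([86, 86, 1067]);
translate([512, 500, 172]) cube([1454, 86, 66]);
translate([512, 500, 721]) cube([1454, 86, 66]);
translate([542, 586, 114]) cube([99, 22, 910]);
translate([671, 586, 114]) cube([99, 22, 910]);
translate([800, 586, 114]) cube([99, 22, 910]);
translate([929, 586, 114]) cube([99, 22, 910]);
translate([1058, 586, 114]) cube([99, 22, 910]);
translate([1187, 586, 114]) cube([99, 22, 910]);
translate([1316, 586, 114]) cube([99, 22, 910]);
translate([1445, 586, 114]) cube([99, 22, 910]);
translate([1574, 586, 114]) cube([99, 22, 910]);
translate([1703, 586, 114]) cube([99, 22, 910]);
translate([1832, 586, 114]) cube([99, 22, 910]);


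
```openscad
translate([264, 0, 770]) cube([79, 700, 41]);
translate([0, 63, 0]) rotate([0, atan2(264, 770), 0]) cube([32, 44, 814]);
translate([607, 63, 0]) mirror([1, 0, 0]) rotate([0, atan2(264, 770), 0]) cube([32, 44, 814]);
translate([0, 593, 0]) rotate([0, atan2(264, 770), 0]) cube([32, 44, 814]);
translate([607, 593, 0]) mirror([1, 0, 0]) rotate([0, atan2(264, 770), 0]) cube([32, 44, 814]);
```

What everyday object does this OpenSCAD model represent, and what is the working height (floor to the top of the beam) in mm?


A sawhorse. The overall height is 811 mm.

A beam across two mirrored pairs of raked legs — a sawhorse. The beam's underside is at z = 770 (matching the legs' vertical rise in atan2(264, 770)) and the beam is 41 mm tall, so its top is at 770 + 41 = 811 mm. The raked legs top out at the beam's underside, so that is the highest point.


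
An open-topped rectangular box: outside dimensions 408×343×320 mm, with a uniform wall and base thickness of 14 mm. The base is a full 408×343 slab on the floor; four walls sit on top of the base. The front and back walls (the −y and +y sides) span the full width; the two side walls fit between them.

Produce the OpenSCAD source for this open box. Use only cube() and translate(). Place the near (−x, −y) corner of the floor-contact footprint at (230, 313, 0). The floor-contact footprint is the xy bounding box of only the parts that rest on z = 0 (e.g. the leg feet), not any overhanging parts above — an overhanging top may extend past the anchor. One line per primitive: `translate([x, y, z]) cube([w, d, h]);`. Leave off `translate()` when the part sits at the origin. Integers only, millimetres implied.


translate([230, 313, 0]) cube([408, 343, 14]);
translate([230, 313, 14]) cube([408, 14, 306]);
translate([230, 642, 14]) cube([408, 14, 306]);
translate([230, 327, 14]) cube([14, 315, 306]);
translate([624, 327, 14]) cube([14, 315, 306]);


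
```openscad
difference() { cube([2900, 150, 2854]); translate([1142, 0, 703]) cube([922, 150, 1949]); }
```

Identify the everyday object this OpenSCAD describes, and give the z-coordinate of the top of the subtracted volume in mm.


A wall with a window opening. The window head height is 2652 mm.

A wall with a rectangular opening subtracted — a window. Sill at z = 703, opening 1949 mm tall, so the head is at 703 + 1949 = 2652 mm.


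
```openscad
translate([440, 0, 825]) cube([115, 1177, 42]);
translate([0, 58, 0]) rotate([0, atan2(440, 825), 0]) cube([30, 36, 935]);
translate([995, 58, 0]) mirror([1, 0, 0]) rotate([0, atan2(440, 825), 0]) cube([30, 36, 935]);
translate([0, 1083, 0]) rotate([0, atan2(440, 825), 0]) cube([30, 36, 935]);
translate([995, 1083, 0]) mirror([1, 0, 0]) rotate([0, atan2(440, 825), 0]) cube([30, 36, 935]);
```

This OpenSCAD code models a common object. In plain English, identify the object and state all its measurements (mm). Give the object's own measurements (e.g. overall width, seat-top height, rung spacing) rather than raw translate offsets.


A sawhorse. A 115×1177×42 mm beam (x, y, z) sits on two A-frame leg pairs. Each pair is two raked legs of 30×36 mm section (36 mm along y) splaying symmetrically in x. Each leg rises 825 mm vertically over 440 mm of horizontal reach and is 935 mm long along its own axis. Every leg's outer bottom edge rests on the floor and its outer top edge meets a bottom edge of the beam — the left legs (tilting toward +x) meet the beam's −x bottom edge, the right legs (their mirror images, tilting toward −x) meet its +x bottom edge — so the leg tops tuck under the beam, the beam's underside is 825 mm above the floor, and the feet are 995 mm apart outside-to-outside with the beam centred between them. The two leg pairs are set in 58 mm from either end of the beam.


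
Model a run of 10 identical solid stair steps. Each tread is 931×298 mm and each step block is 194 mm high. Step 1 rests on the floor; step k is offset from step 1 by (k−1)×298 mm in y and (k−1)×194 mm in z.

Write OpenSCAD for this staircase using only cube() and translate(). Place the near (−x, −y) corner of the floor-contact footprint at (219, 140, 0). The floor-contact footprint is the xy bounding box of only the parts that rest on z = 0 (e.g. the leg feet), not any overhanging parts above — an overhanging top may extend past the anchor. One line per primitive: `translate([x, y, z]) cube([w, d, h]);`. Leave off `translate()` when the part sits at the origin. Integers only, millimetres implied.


translate([219, 140, 0]) cube([931, 298, 194]);
translate([219, 438, 194]) cube([931, 298, 194]);
translate([219, 736, 388]) cube([931, 298, 194]);
translate([219, 1034, 582]) cube([931, 298, 194]);
translate([219, 1332, 776]) cube([931, 298, 194]);
translate([219, 1630, 970]) cube([931, 298, 194]);
translate([219, 1928, 1164]) cube([931, 298, 194]);
translate([219, 2226, 1358]) cube([931, 298, 194]);
translate([219, 2524, 1552]) cube([931, 298, 194]);
translate([219, 2822, 1746]) cube([931, 298, 194]);


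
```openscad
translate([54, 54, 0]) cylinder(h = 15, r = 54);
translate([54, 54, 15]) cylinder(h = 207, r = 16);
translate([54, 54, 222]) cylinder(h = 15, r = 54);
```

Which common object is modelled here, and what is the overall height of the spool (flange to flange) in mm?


A spool. The overall height is 237 mm.

Three coaxial cylinders, large–small–large — a spool. Two 15 mm flanges and a 207 mm core give 15 + 207 + 15 = 237 mm.


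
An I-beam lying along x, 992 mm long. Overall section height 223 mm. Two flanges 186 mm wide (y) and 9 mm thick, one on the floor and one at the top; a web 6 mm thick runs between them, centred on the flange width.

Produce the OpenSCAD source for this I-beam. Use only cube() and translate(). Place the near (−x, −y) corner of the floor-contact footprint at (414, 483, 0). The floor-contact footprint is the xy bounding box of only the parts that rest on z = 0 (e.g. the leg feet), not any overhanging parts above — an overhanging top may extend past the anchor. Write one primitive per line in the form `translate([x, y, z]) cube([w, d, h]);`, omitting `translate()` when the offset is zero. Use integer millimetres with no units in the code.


translate([414, 483, 0]) cube([992, 186, 9]);
translate([414, 573, 9]) cube([992, 6, 205]);
translate([414, 483, 214]) cube([992, 186, 9]);


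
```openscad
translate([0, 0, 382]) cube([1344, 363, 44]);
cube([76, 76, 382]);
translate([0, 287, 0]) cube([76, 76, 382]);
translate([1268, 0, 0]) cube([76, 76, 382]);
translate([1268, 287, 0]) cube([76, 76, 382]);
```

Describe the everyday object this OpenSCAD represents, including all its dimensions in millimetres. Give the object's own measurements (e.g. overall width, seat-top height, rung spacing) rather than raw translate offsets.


A bench: a 1344×363 mm seat slab, 44 mm thick, top at z = 426 mm, on four 76×76 mm square legs flush with the seat corners and standing on z = 0.


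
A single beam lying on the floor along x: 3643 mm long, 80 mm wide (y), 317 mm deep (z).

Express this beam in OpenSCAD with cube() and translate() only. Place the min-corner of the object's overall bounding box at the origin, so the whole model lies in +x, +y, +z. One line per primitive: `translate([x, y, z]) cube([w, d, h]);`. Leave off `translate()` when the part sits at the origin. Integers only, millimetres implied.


cube([3643, 80, 317]);


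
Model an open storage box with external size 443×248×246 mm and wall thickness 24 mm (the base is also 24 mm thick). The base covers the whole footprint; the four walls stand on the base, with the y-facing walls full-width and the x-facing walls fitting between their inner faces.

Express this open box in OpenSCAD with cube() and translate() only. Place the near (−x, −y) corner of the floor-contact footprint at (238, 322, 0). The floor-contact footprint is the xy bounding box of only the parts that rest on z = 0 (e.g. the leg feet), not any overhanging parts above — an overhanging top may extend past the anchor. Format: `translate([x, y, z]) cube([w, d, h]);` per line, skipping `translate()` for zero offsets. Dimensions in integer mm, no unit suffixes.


translate([238, 322, 0]) cube([443, 248, 24]);
translate([238, 322, 24]) cube([443, 24, 222]);
translate([238, 546, 24]) cube([443, 24, 222]);
translate([238, 346, 24]) cube([24, 200, 222]);
translate([657, 346, 24]) cube([24, 200, 222]);


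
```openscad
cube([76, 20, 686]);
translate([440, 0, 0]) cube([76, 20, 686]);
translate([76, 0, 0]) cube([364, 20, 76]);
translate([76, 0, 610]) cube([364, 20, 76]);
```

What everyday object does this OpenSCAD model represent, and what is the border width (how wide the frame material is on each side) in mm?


A picture frame. The border width is 76 mm.

Four thin pieces enclosing a rectangular opening — a picture frame. The two full-height stiles are 686 mm tall; the top rail sits at z = 610 and is 76 mm tall, so the border above the opening is 686 − 610 = 76 mm, matching the stile x-width.


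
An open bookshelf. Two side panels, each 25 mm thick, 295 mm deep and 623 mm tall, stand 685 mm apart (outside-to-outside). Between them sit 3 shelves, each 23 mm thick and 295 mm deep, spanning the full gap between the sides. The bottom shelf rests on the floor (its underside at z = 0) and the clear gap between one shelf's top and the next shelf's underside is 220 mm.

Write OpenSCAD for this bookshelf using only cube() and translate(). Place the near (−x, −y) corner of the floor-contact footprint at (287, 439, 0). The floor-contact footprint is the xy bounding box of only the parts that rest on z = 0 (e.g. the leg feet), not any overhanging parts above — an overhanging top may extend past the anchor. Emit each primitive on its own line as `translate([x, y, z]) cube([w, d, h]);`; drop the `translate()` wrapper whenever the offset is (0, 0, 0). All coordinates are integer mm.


translate([287, 439, 0]) cube([25, 295, 623]);
translate([947, 439, 0]) cube([25, 295, 623]);
translate([312, 439, 0]) cube([635, 295, 23]);
translate([312, 439, 243]) cube([635, 295, 23]);
translate([312, 439, 486]) cube([635, 295, 23]);


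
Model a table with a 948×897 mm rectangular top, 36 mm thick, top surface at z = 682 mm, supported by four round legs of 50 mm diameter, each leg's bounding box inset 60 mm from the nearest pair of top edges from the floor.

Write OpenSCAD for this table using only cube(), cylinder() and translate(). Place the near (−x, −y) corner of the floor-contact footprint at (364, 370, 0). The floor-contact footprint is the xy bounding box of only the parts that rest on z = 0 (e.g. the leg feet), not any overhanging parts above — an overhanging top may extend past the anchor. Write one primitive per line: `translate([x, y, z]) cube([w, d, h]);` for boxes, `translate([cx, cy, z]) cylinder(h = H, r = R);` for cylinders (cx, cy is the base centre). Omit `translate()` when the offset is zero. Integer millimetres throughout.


translate([304, 310, 646]) cube([948, 897, 36]);
translate([389, 395, 0]) cylinder(h = 646, r = 25);
translate([1167, 395, 0]) cylinder(h = 646, r = 25);
translate([389, 1122, 0]) cylinder(h = 646, r = 25);
translate([1167, 1122, 0]) cylinder(h = 646, r = 25);


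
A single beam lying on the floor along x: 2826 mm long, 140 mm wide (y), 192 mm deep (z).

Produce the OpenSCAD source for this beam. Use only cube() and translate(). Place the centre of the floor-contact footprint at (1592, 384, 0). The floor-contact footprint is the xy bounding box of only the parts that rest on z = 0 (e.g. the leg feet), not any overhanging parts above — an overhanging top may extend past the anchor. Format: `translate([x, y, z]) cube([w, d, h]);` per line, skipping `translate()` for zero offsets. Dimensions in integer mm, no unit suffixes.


translate([179, 314, 0]) cube([2826, 140, 192]);


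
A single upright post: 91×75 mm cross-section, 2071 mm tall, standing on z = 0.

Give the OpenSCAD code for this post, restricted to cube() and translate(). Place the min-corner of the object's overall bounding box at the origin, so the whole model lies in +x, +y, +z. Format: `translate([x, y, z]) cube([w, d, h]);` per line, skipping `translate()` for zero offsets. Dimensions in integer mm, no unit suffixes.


cube([91, 75, 2071]);


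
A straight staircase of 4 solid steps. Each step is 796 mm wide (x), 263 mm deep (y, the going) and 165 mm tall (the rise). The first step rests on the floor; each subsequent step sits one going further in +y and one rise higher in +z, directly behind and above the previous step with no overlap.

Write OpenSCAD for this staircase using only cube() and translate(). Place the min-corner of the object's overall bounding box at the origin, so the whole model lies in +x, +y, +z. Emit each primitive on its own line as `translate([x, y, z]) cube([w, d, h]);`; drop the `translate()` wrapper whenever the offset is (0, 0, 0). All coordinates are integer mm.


cube([796, 263, 165]);
translate([0, 263, 165]) cube([796, 263, 165]);
translate([0, 526, 330]) cube([796, 263, 165]);
translate([0, 789, 495]) cube([796, 263, 165]);


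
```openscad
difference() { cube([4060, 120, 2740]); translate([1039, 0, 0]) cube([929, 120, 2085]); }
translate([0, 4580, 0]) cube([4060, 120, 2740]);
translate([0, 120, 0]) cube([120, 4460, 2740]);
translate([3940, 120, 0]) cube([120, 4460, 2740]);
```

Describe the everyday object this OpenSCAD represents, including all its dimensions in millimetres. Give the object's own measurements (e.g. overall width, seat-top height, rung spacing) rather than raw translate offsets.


A single room: four walls, each 2740 mm tall and 120 mm thick, enclosing an outside footprint 4060×4700 mm (x × y), no floor or roof. The front and back walls (−y and +y sides) run the full x-width; the side walls fit between their inner faces. A door opening 929 mm wide and 2085 mm tall is cut through the front wall from the floor up, its −x edge 1039 mm from the wall's −x end.


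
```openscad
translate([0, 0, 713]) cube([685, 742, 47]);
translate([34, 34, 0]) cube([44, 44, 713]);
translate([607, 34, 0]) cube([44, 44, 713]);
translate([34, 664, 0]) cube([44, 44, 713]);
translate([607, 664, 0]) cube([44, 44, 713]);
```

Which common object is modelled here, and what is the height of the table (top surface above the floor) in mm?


A table. The table height is 760 mm.

A 685×742×47 slab sits at z = 713 on four 44 mm square posts — a table. The top surface is at 713 + 47 = 760 mm.


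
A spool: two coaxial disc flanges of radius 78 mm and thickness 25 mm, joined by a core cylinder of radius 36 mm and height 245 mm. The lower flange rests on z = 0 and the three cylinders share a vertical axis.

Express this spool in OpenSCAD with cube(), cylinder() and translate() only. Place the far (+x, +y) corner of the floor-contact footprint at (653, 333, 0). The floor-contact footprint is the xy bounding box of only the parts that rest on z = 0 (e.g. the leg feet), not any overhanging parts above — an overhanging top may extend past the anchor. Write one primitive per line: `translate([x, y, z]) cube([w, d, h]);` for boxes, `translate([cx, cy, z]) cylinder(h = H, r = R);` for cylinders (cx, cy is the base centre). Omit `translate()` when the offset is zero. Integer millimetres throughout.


translate([575, 255, 0]) cylinder(h = 25, r = 78);
translate([575, 255, 25]) cylinder(h = 245, r = 36);
translate([575, 255, 270]) cylinder(h = 25, r = 78);


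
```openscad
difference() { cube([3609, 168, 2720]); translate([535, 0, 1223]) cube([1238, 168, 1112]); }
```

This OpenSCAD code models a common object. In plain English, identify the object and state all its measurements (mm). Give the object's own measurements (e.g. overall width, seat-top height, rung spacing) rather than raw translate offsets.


A wall 3609 mm long (x), 168 mm thick (y), 2720 mm tall, with a rectangular window opening cut through it. The opening is 1238 mm wide and 1112 mm tall; its sill is at z = 1223 mm and its near (−x) edge is 535 mm from the wall's −x end. The opening passes through the full wall thickness.


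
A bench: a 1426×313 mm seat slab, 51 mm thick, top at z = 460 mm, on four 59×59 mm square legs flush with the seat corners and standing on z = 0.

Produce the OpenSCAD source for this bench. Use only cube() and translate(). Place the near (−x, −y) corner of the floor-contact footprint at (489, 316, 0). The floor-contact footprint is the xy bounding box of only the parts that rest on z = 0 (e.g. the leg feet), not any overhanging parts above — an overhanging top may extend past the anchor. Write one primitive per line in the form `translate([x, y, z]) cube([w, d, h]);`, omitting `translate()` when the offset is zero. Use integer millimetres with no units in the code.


translate([489, 316, 409]) cube([1426, 313, 51]);
translate([489, 316, 0]) cube([59, 59, 409]);
translate([489, 570, 0]) cube([59, 59, 409]);
translate([1856, 316, 0]) cube([59, 59, 409]);
translate([1856, 570, 0]) cube([59, 59, 409]);


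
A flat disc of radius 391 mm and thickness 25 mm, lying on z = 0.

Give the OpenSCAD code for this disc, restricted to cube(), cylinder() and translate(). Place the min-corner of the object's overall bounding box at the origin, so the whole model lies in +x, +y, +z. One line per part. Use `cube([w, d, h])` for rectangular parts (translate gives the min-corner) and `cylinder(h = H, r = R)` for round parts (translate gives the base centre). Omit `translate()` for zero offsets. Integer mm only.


translate([391, 391, 0]) cylinder(h = 25, r = 391);


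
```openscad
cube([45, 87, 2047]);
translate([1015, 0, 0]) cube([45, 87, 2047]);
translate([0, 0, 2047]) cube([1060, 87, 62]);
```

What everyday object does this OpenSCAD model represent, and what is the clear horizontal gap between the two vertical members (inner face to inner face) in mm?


A door frame. The clear opening width is 970 mm.

Two 2047 mm tall posts with a header on top — a door frame. The left jamb is 45 mm wide at x = 0; the right jamb starts at x = 1015. The clear opening is 1015 − 45 = 970 mm.


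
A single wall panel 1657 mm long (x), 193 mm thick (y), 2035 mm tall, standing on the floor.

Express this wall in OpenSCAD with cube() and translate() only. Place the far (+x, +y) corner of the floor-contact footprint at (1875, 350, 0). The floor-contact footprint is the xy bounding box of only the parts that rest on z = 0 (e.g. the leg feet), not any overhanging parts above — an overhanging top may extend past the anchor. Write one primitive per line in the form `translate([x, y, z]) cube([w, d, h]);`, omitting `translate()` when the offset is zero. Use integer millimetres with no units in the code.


translate([218, 157, 0]) cube([1657, 193, 2035]);


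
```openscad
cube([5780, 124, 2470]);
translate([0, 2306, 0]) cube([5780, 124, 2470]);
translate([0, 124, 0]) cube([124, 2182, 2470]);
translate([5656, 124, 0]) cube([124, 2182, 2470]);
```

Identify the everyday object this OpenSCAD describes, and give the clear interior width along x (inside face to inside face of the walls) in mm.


A house (or room) frame. The interior width is 5532 mm.

Four 2470 mm walls enclosing a rectangle with no floor or roof — a room or house frame. Outside width is 5780 mm and wall thickness is 124 mm, so the interior width is 5780 − 2 × 124 = 5532 mm.


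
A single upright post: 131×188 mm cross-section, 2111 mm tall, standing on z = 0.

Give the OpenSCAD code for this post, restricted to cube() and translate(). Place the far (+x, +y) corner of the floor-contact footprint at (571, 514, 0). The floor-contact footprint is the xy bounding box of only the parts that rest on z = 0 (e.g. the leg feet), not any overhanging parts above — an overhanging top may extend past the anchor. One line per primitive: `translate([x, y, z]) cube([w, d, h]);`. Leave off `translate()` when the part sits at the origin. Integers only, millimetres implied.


translate([440, 326, 0]) cube([131, 188, 2111]);


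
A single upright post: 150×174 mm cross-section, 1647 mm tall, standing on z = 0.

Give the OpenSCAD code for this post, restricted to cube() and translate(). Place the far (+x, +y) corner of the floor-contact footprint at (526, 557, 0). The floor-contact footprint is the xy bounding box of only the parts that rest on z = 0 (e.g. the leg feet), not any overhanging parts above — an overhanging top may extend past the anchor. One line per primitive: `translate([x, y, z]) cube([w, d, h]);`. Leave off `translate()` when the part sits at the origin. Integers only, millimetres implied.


translate([376, 383, 0]) cube([150, 174, 1647]);


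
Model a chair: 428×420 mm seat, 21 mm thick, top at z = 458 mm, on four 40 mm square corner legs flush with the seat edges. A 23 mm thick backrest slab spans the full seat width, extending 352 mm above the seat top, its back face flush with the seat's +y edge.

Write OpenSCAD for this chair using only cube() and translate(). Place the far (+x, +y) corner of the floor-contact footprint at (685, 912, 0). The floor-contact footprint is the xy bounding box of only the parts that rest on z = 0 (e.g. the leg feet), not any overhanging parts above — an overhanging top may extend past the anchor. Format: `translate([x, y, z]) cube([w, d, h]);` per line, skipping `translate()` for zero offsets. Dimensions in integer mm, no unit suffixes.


translate([257, 492, 437]) cube([428, 420, 21]);
translate([257, 492, 0]) cube([40, 40, 437]);
translate([645, 492, 0]) cube([40, 40, 437]);
translate([257, 872, 0]) cube([40, 40, 437]);
translate([645, 872, 0]) cube([40, 40, 437]);
translate([257, 889, 458]) cube([428, 23, 352]);


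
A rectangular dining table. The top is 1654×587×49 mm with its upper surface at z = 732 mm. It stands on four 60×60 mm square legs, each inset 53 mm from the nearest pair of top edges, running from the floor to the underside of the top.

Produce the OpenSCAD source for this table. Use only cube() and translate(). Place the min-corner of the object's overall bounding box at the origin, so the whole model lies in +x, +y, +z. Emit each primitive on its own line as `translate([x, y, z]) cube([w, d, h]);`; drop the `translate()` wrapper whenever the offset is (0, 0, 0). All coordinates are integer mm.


translate([0, 0, 683]) cube([1654, 587, 49]);
translate([53, 53, 0]) cube([60, 60, 683]);
translate([1541, 53, 0]) cube([60, 60, 683]);
translate([53, 474, 0]) cube([60, 60, 683]);
translate([1541, 474, 0]) cube([60, 60, 683]);


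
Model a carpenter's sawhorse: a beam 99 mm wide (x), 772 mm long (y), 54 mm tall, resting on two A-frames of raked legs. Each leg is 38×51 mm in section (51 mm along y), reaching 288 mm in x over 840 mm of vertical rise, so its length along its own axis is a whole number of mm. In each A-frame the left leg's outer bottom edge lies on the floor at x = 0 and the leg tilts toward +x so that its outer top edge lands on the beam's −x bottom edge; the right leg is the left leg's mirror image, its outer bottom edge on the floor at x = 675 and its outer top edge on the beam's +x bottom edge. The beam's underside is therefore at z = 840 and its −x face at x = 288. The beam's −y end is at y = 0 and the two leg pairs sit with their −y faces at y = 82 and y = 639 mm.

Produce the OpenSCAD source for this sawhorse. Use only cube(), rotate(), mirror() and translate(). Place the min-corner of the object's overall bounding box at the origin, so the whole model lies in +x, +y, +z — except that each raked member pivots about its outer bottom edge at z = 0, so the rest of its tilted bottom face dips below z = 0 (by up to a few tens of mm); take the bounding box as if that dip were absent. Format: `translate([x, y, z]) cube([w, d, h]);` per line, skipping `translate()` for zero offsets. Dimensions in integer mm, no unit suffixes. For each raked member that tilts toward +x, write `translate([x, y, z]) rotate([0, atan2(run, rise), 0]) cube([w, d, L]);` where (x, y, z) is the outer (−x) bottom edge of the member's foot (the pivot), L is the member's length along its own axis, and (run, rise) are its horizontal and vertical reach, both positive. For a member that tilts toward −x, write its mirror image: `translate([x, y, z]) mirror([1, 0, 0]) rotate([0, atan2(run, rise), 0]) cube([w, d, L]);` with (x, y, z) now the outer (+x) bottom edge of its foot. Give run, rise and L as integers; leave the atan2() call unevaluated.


translate([288, 0, 840]) cube([99, 772, 54]);
translate([0, 82, 0]) rotate([0, atan2(288, 840), 0]) cube([38, 51, 888]);
translate([675, 82, 0]) mirror([1, 0, 0]) rotate([0, atan2(288, 840), 0]) cube([38, 51, 888]);
translate([0, 639, 0]) rotate([0, atan2(288, 840), 0]) cube([38, 51, 888]);
translate([675, 639, 0]) mirror([1, 0, 0]) rotate([0, atan2(288, 840), 0]) cube([38, 51, 888]);


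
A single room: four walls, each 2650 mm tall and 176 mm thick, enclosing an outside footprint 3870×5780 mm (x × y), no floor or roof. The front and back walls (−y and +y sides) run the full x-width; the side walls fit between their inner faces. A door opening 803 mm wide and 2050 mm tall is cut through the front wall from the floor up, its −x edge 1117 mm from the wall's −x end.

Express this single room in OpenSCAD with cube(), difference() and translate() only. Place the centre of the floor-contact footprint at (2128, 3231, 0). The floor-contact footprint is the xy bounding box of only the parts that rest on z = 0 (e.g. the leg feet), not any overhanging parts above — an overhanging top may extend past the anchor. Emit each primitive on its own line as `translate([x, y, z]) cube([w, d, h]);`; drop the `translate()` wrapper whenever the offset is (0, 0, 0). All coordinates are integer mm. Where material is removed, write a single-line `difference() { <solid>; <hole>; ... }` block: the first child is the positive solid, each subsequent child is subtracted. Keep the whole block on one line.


difference() { translate([193, 341, 0]) cube([3870, 176, 2650]); translate([1310, 341, 0]) cube([803, 176, 2050]); }
translate([193, 5945, 0]) cube([3870, 176, 2650]);
translate([193, 517, 0]) cube([176, 5428, 2650]);
translate([3887, 517, 0]) cube([176, 5428, 2650]);


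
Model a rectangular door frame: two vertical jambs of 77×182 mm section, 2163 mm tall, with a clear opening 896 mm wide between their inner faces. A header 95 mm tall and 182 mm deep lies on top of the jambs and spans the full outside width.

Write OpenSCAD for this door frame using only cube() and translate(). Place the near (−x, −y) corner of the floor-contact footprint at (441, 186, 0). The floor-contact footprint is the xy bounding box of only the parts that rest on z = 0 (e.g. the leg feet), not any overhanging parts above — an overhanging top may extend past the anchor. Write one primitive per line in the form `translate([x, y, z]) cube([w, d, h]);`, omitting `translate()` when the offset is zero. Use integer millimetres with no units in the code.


translate([441, 186, 0]) cube([77, 182, 2163]);
translate([1414, 186, 0]) cube([77, 182, 2163]);
translate([441, 186, 2163]) cube([1050, 182, 95]);


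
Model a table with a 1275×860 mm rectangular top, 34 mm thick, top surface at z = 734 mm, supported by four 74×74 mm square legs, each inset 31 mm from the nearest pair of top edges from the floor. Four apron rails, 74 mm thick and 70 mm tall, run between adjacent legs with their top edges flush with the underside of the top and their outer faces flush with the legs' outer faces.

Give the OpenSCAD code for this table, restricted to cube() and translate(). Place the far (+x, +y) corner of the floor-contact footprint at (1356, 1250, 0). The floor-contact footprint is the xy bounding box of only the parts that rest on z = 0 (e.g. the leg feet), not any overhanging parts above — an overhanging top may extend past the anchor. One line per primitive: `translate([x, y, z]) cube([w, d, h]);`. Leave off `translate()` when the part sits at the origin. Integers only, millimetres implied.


translate([112, 421, 700]) cube([1275, 860, 34]);
translate([143, 452, 0]) cube([74, 74, 700]);
translate([1282, 452, 0]) cube([74, 74, 700]);
translate([143, 1176, 0]) cube([74, 74, 700]);
translate([1282, 1176, 0]) cube([74, 74, 700]);
translate([217, 452, 630]) cube([1065, 74, 70]);
translate([217, 1176, 630]) cube([1065, 74, 70]);
translate([143, 526, 630]) cube([74, 650, 70]);
translate([1282, 526, 630]) cube([74, 650, 70]);


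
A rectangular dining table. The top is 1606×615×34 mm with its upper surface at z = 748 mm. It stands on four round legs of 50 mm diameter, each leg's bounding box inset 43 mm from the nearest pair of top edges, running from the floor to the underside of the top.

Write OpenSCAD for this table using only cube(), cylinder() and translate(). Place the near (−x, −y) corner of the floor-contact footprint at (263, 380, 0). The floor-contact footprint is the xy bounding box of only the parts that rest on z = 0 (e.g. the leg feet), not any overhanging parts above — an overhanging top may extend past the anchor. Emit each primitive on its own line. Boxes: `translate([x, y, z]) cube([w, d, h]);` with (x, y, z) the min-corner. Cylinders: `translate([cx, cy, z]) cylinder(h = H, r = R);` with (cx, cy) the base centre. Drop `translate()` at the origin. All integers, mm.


// leg_h = 748 - 34 = 714
translate([220, 337, 714]) cube([1606, 615, 34]);
translate([288, 405, 0]) cylinder(h = 714, r = 25);
translate([1758, 405, 0]) cylinder(h = 714, r = 25);
translate([288, 884, 0]) cylinder(h = 714, r = 25);
translate([1758, 884, 0]) cylinder(h = 714, r = 25);


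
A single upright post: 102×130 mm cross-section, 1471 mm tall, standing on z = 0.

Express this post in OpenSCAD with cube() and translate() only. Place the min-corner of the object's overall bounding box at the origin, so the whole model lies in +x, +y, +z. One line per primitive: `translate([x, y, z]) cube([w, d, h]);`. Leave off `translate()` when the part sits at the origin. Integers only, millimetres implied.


cube([102, 130, 1471]);


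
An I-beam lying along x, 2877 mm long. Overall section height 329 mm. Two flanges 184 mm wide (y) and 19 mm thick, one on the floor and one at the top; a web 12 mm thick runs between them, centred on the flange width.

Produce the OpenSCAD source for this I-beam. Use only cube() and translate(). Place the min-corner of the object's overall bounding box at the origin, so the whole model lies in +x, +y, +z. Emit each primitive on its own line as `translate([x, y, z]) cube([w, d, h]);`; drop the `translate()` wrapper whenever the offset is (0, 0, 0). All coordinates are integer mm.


cube([2877, 184, 19]);
translate([0, 86, 19]) cube([2877, 12, 291]);
translate([0, 0, 310]) cube([2877, 184, 19]);


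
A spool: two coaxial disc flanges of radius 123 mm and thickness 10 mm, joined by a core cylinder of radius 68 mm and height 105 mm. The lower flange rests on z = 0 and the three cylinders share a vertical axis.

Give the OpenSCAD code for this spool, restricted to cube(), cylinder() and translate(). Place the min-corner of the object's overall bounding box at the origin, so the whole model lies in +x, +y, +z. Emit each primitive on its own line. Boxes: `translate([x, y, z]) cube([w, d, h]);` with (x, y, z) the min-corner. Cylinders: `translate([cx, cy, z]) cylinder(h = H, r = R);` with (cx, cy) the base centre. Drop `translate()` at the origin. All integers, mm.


translate([123, 123, 0]) cylinder(h = 10, r = 123);
translate([123, 123, 10]) cylinder(h = 105, r = 68);
translate([123, 123, 115]) cylinder(h = 10, r = 123);


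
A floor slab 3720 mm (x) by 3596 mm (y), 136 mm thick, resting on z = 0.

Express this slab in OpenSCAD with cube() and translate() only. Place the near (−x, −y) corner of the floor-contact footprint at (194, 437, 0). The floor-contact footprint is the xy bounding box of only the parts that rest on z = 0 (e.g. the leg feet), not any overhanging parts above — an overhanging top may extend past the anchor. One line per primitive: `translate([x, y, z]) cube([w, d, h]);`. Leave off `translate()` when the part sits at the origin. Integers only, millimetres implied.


translate([194, 437, 0]) cube([3720, 3596, 136]);


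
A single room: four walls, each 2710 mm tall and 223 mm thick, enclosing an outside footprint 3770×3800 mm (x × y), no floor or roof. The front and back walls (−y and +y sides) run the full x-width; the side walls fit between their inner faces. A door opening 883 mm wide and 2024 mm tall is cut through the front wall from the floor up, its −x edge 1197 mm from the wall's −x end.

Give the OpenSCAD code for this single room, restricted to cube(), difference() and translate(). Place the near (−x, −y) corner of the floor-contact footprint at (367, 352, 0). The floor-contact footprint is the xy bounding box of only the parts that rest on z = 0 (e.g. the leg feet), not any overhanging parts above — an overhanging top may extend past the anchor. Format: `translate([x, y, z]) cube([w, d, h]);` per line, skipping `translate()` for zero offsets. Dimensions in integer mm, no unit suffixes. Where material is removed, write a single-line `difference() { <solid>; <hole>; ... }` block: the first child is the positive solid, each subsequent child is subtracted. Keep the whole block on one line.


difference() { translate([367, 352, 0]) cube([3770, 223, 2710]); translate([1564, 352, 0]) cube([883, 223, 2024]); }
translate([367, 3929, 0]) cube([3770, 223, 2710]);
translate([367, 575, 0]) cube([223, 3354, 2710]);
translate([3914, 575, 0]) cube([223, 3354, 2710]);


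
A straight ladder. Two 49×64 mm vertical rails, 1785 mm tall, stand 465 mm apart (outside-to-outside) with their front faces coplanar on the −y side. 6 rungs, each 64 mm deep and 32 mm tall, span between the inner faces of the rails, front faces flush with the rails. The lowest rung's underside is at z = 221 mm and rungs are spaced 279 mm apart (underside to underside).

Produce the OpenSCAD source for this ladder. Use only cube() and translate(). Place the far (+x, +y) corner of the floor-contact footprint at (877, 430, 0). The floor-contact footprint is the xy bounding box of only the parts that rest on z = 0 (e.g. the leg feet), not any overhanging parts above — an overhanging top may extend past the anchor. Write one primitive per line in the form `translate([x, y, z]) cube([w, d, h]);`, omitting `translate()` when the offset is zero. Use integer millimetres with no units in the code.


// rung span = 465 - 2*49 = 367
// rung[k] z = 221 + k*279
translate([412, 366, 0]) cube([49, 64, 1785]);
translate([828, 366, 0]) cube([49, 64, 1785]);
translate([461, 366, 221]) cube([367, 64, 32]);
translate([461, 366, 500]) cube([367, 64, 32]);
translate([461, 366, 779]) cube([367, 64, 32]);
translate([461, 366, 1058]) cube([367, 64, 32]);
translate([461, 366, 1337]) cube([367, 64, 32]);
translate([461, 366, 1616]) cube([367, 64, 32]);


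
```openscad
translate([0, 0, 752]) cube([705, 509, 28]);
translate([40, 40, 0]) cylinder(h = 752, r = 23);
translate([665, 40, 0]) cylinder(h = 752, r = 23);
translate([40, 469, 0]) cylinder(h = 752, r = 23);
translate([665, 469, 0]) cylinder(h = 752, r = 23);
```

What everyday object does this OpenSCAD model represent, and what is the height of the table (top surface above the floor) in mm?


A table. The table height is 780 mm.

A 705×509×28 slab sits at z = 752 on four Ø46 mm round legs — a table. The top surface is at 752 + 28 = 780 mm.


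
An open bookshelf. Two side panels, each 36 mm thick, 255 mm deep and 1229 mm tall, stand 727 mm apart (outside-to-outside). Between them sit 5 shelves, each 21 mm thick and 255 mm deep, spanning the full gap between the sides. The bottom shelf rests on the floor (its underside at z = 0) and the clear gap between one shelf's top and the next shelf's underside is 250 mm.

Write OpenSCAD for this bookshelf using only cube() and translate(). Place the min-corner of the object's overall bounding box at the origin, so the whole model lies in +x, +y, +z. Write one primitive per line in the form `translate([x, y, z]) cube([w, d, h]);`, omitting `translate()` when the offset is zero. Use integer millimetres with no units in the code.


cube([36, 255, 1229]);
translate([691, 0, 0]) cube([36, 255, 1229]);
translate([36, 0, 0]) cube([655, 255, 21]);
translate([36, 0, 271]) cube([655, 255, 21]);
translate([36, 0, 542]) cube([655, 255, 21]);
translate([36, 0, 813]) cube([655, 255, 21]);
translate([36, 0, 1084]) cube([655, 255, 21]);


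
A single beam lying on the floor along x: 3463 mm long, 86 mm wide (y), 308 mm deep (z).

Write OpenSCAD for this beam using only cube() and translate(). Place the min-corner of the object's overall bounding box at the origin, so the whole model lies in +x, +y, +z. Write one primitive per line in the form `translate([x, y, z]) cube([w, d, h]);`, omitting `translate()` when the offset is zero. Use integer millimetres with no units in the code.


cube([3463, 86, 308]);


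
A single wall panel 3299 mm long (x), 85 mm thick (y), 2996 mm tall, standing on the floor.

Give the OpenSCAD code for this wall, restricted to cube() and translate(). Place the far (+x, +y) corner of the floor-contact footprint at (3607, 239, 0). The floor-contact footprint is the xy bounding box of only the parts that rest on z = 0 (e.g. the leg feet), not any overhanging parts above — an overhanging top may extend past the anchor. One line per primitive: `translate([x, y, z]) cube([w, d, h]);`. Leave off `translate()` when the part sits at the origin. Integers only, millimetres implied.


translate([308, 154, 0]) cube([3299, 85, 2996]);
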